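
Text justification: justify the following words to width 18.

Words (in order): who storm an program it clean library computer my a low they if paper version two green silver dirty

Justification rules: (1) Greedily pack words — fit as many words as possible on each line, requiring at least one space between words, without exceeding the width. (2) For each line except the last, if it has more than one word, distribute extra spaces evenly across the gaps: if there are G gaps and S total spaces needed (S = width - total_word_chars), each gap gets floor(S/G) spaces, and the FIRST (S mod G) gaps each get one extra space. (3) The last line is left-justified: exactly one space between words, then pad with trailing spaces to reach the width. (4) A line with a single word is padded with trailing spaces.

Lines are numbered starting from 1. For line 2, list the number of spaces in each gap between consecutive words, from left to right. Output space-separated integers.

Line 1: ['who', 'storm', 'an'] (min_width=12, slack=6)
Line 2: ['program', 'it', 'clean'] (min_width=16, slack=2)
Line 3: ['library', 'computer'] (min_width=16, slack=2)
Line 4: ['my', 'a', 'low', 'they', 'if'] (min_width=16, slack=2)
Line 5: ['paper', 'version', 'two'] (min_width=17, slack=1)
Line 6: ['green', 'silver', 'dirty'] (min_width=18, slack=0)

Answer: 2 2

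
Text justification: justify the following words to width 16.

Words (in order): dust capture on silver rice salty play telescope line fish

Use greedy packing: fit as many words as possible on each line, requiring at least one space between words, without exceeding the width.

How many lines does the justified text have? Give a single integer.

Line 1: ['dust', 'capture', 'on'] (min_width=15, slack=1)
Line 2: ['silver', 'rice'] (min_width=11, slack=5)
Line 3: ['salty', 'play'] (min_width=10, slack=6)
Line 4: ['telescope', 'line'] (min_width=14, slack=2)
Line 5: ['fish'] (min_width=4, slack=12)
Total lines: 5

Answer: 5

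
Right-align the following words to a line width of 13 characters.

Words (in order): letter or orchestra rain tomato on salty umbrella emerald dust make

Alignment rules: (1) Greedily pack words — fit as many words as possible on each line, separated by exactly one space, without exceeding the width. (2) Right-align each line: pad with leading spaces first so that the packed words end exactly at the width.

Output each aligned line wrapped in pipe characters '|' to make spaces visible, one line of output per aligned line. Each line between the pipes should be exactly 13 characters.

Line 1: ['letter', 'or'] (min_width=9, slack=4)
Line 2: ['orchestra'] (min_width=9, slack=4)
Line 3: ['rain', 'tomato'] (min_width=11, slack=2)
Line 4: ['on', 'salty'] (min_width=8, slack=5)
Line 5: ['umbrella'] (min_width=8, slack=5)
Line 6: ['emerald', 'dust'] (min_width=12, slack=1)
Line 7: ['make'] (min_width=4, slack=9)

Answer: |    letter or|
|    orchestra|
|  rain tomato|
|     on salty|
|     umbrella|
| emerald dust|
|         make|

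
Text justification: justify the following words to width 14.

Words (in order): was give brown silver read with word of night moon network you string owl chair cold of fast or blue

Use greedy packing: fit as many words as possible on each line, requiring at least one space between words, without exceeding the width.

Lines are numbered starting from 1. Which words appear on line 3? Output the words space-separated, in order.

Answer: with word of

Derivation:
Line 1: ['was', 'give', 'brown'] (min_width=14, slack=0)
Line 2: ['silver', 'read'] (min_width=11, slack=3)
Line 3: ['with', 'word', 'of'] (min_width=12, slack=2)
Line 4: ['night', 'moon'] (min_width=10, slack=4)
Line 5: ['network', 'you'] (min_width=11, slack=3)
Line 6: ['string', 'owl'] (min_width=10, slack=4)
Line 7: ['chair', 'cold', 'of'] (min_width=13, slack=1)
Line 8: ['fast', 'or', 'blue'] (min_width=12, slack=2)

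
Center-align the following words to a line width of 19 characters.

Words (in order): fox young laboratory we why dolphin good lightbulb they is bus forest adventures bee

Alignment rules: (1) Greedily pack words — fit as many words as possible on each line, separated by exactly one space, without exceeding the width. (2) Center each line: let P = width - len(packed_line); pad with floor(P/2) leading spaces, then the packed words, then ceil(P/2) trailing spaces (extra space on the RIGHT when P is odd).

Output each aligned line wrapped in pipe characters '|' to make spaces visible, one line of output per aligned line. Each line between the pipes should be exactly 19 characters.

Answer: |     fox young     |
| laboratory we why |
|   dolphin good    |
| lightbulb they is |
|    bus forest     |
|  adventures bee   |

Derivation:
Line 1: ['fox', 'young'] (min_width=9, slack=10)
Line 2: ['laboratory', 'we', 'why'] (min_width=17, slack=2)
Line 3: ['dolphin', 'good'] (min_width=12, slack=7)
Line 4: ['lightbulb', 'they', 'is'] (min_width=17, slack=2)
Line 5: ['bus', 'forest'] (min_width=10, slack=9)
Line 6: ['adventures', 'bee'] (min_width=14, slack=5)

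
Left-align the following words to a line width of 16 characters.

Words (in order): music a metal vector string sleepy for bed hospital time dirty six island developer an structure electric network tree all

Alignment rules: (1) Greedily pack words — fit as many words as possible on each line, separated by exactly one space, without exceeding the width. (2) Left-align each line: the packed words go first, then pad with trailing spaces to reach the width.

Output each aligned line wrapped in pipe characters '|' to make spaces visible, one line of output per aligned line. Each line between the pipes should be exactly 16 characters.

Answer: |music a metal   |
|vector string   |
|sleepy for bed  |
|hospital time   |
|dirty six island|
|developer an    |
|structure       |
|electric network|
|tree all        |

Derivation:
Line 1: ['music', 'a', 'metal'] (min_width=13, slack=3)
Line 2: ['vector', 'string'] (min_width=13, slack=3)
Line 3: ['sleepy', 'for', 'bed'] (min_width=14, slack=2)
Line 4: ['hospital', 'time'] (min_width=13, slack=3)
Line 5: ['dirty', 'six', 'island'] (min_width=16, slack=0)
Line 6: ['developer', 'an'] (min_width=12, slack=4)
Line 7: ['structure'] (min_width=9, slack=7)
Line 8: ['electric', 'network'] (min_width=16, slack=0)
Line 9: ['tree', 'all'] (min_width=8, slack=8)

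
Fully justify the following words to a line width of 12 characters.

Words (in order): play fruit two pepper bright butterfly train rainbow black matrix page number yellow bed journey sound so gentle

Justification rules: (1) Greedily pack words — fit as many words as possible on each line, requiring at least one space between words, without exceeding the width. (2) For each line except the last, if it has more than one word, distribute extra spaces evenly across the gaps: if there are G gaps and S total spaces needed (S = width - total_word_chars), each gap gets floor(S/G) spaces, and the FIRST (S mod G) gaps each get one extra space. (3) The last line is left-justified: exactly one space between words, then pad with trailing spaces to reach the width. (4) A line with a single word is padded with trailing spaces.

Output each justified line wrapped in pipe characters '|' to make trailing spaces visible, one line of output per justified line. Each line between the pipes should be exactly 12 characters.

Answer: |play   fruit|
|two   pepper|
|bright      |
|butterfly   |
|train       |
|rainbow     |
|black matrix|
|page  number|
|yellow   bed|
|journey     |
|sound     so|
|gentle      |

Derivation:
Line 1: ['play', 'fruit'] (min_width=10, slack=2)
Line 2: ['two', 'pepper'] (min_width=10, slack=2)
Line 3: ['bright'] (min_width=6, slack=6)
Line 4: ['butterfly'] (min_width=9, slack=3)
Line 5: ['train'] (min_width=5, slack=7)
Line 6: ['rainbow'] (min_width=7, slack=5)
Line 7: ['black', 'matrix'] (min_width=12, slack=0)
Line 8: ['page', 'number'] (min_width=11, slack=1)
Line 9: ['yellow', 'bed'] (min_width=10, slack=2)
Line 10: ['journey'] (min_width=7, slack=5)
Line 11: ['sound', 'so'] (min_width=8, slack=4)
Line 12: ['gentle'] (min_width=6, slack=6)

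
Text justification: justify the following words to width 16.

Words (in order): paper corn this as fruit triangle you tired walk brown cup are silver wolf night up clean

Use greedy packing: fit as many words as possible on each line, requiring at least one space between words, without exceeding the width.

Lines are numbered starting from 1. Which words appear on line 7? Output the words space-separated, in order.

Answer: clean

Derivation:
Line 1: ['paper', 'corn', 'this'] (min_width=15, slack=1)
Line 2: ['as', 'fruit'] (min_width=8, slack=8)
Line 3: ['triangle', 'you'] (min_width=12, slack=4)
Line 4: ['tired', 'walk', 'brown'] (min_width=16, slack=0)
Line 5: ['cup', 'are', 'silver'] (min_width=14, slack=2)
Line 6: ['wolf', 'night', 'up'] (min_width=13, slack=3)
Line 7: ['clean'] (min_width=5, slack=11)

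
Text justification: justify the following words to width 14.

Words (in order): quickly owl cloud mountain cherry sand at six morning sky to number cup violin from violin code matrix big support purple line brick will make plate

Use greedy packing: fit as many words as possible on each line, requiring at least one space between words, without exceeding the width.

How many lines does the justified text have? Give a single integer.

Line 1: ['quickly', 'owl'] (min_width=11, slack=3)
Line 2: ['cloud', 'mountain'] (min_width=14, slack=0)
Line 3: ['cherry', 'sand', 'at'] (min_width=14, slack=0)
Line 4: ['six', 'morning'] (min_width=11, slack=3)
Line 5: ['sky', 'to', 'number'] (min_width=13, slack=1)
Line 6: ['cup', 'violin'] (min_width=10, slack=4)
Line 7: ['from', 'violin'] (min_width=11, slack=3)
Line 8: ['code', 'matrix'] (min_width=11, slack=3)
Line 9: ['big', 'support'] (min_width=11, slack=3)
Line 10: ['purple', 'line'] (min_width=11, slack=3)
Line 11: ['brick', 'will'] (min_width=10, slack=4)
Line 12: ['make', 'plate'] (min_width=10, slack=4)
Total lines: 12

Answer: 12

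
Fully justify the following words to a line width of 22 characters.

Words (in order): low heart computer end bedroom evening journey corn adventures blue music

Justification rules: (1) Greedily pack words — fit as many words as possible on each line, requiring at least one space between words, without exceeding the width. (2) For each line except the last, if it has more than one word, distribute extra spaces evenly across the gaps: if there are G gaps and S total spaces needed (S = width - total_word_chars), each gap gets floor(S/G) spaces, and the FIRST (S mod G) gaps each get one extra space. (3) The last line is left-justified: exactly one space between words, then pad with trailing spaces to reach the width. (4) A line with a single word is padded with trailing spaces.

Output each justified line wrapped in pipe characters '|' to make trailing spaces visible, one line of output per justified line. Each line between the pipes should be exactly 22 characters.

Answer: |low heart computer end|
|bedroom        evening|
|journey           corn|
|adventures blue music |

Derivation:
Line 1: ['low', 'heart', 'computer', 'end'] (min_width=22, slack=0)
Line 2: ['bedroom', 'evening'] (min_width=15, slack=7)
Line 3: ['journey', 'corn'] (min_width=12, slack=10)
Line 4: ['adventures', 'blue', 'music'] (min_width=21, slack=1)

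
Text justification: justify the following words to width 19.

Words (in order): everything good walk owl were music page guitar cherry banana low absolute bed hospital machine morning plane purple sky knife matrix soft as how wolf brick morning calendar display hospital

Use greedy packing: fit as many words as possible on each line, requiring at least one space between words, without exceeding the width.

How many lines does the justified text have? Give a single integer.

Answer: 11

Derivation:
Line 1: ['everything', 'good'] (min_width=15, slack=4)
Line 2: ['walk', 'owl', 'were', 'music'] (min_width=19, slack=0)
Line 3: ['page', 'guitar', 'cherry'] (min_width=18, slack=1)
Line 4: ['banana', 'low', 'absolute'] (min_width=19, slack=0)
Line 5: ['bed', 'hospital'] (min_width=12, slack=7)
Line 6: ['machine', 'morning'] (min_width=15, slack=4)
Line 7: ['plane', 'purple', 'sky'] (min_width=16, slack=3)
Line 8: ['knife', 'matrix', 'soft'] (min_width=17, slack=2)
Line 9: ['as', 'how', 'wolf', 'brick'] (min_width=17, slack=2)
Line 10: ['morning', 'calendar'] (min_width=16, slack=3)
Line 11: ['display', 'hospital'] (min_width=16, slack=3)
Total lines: 11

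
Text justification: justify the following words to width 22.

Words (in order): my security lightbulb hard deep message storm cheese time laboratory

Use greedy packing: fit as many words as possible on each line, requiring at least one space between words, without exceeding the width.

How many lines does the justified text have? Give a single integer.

Line 1: ['my', 'security', 'lightbulb'] (min_width=21, slack=1)
Line 2: ['hard', 'deep', 'message'] (min_width=17, slack=5)
Line 3: ['storm', 'cheese', 'time'] (min_width=17, slack=5)
Line 4: ['laboratory'] (min_width=10, slack=12)
Total lines: 4

Answer: 4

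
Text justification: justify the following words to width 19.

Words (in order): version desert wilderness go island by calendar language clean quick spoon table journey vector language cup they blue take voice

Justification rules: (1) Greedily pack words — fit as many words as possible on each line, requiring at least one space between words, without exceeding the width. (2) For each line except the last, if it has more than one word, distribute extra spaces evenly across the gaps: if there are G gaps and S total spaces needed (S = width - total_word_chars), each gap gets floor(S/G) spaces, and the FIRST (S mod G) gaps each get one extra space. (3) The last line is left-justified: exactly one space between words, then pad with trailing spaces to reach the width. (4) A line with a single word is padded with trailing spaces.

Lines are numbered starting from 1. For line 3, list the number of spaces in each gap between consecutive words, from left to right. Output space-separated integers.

Answer: 2 1

Derivation:
Line 1: ['version', 'desert'] (min_width=14, slack=5)
Line 2: ['wilderness', 'go'] (min_width=13, slack=6)
Line 3: ['island', 'by', 'calendar'] (min_width=18, slack=1)
Line 4: ['language', 'clean'] (min_width=14, slack=5)
Line 5: ['quick', 'spoon', 'table'] (min_width=17, slack=2)
Line 6: ['journey', 'vector'] (min_width=14, slack=5)
Line 7: ['language', 'cup', 'they'] (min_width=17, slack=2)
Line 8: ['blue', 'take', 'voice'] (min_width=15, slack=4)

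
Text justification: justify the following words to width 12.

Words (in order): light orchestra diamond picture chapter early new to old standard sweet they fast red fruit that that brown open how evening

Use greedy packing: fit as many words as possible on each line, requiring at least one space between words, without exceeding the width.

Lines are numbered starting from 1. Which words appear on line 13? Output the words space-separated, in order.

Line 1: ['light'] (min_width=5, slack=7)
Line 2: ['orchestra'] (min_width=9, slack=3)
Line 3: ['diamond'] (min_width=7, slack=5)
Line 4: ['picture'] (min_width=7, slack=5)
Line 5: ['chapter'] (min_width=7, slack=5)
Line 6: ['early', 'new', 'to'] (min_width=12, slack=0)
Line 7: ['old', 'standard'] (min_width=12, slack=0)
Line 8: ['sweet', 'they'] (min_width=10, slack=2)
Line 9: ['fast', 'red'] (min_width=8, slack=4)
Line 10: ['fruit', 'that'] (min_width=10, slack=2)
Line 11: ['that', 'brown'] (min_width=10, slack=2)
Line 12: ['open', 'how'] (min_width=8, slack=4)
Line 13: ['evening'] (min_width=7, slack=5)

Answer: evening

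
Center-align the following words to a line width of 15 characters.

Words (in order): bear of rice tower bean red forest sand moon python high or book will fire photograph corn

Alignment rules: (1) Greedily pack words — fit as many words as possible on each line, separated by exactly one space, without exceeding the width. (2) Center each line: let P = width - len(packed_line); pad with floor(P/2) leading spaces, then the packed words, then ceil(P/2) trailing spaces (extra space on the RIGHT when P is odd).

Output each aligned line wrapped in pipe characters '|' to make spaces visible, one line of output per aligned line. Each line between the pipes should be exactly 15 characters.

Line 1: ['bear', 'of', 'rice'] (min_width=12, slack=3)
Line 2: ['tower', 'bean', 'red'] (min_width=14, slack=1)
Line 3: ['forest', 'sand'] (min_width=11, slack=4)
Line 4: ['moon', 'python'] (min_width=11, slack=4)
Line 5: ['high', 'or', 'book'] (min_width=12, slack=3)
Line 6: ['will', 'fire'] (min_width=9, slack=6)
Line 7: ['photograph', 'corn'] (min_width=15, slack=0)

Answer: | bear of rice  |
|tower bean red |
|  forest sand  |
|  moon python  |
| high or book  |
|   will fire   |
|photograph corn|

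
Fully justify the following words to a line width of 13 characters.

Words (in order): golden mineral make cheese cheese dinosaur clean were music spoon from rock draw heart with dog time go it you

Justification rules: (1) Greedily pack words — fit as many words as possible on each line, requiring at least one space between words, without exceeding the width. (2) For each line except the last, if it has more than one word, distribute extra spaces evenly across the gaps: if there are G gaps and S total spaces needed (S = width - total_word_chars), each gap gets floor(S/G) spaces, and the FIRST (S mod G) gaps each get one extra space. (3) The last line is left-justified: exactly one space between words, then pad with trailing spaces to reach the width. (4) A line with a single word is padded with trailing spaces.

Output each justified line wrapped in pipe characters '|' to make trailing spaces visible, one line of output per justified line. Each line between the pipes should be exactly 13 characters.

Answer: |golden       |
|mineral  make|
|cheese cheese|
|dinosaur     |
|clean    were|
|music   spoon|
|from     rock|
|draw    heart|
|with dog time|
|go it you    |

Derivation:
Line 1: ['golden'] (min_width=6, slack=7)
Line 2: ['mineral', 'make'] (min_width=12, slack=1)
Line 3: ['cheese', 'cheese'] (min_width=13, slack=0)
Line 4: ['dinosaur'] (min_width=8, slack=5)
Line 5: ['clean', 'were'] (min_width=10, slack=3)
Line 6: ['music', 'spoon'] (min_width=11, slack=2)
Line 7: ['from', 'rock'] (min_width=9, slack=4)
Line 8: ['draw', 'heart'] (min_width=10, slack=3)
Line 9: ['with', 'dog', 'time'] (min_width=13, slack=0)
Line 10: ['go', 'it', 'you'] (min_width=9, slack=4)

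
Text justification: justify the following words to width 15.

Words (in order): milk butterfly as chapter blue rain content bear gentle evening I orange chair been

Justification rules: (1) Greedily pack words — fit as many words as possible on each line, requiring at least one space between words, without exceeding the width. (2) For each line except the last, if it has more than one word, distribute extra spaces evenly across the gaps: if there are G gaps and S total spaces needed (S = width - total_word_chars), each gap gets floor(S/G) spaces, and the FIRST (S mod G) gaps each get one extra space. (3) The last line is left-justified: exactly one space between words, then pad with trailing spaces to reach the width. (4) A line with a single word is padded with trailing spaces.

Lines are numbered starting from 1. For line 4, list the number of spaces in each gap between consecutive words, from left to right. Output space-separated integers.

Answer: 5

Derivation:
Line 1: ['milk', 'butterfly'] (min_width=14, slack=1)
Line 2: ['as', 'chapter', 'blue'] (min_width=15, slack=0)
Line 3: ['rain', 'content'] (min_width=12, slack=3)
Line 4: ['bear', 'gentle'] (min_width=11, slack=4)
Line 5: ['evening', 'I'] (min_width=9, slack=6)
Line 6: ['orange', 'chair'] (min_width=12, slack=3)
Line 7: ['been'] (min_width=4, slack=11)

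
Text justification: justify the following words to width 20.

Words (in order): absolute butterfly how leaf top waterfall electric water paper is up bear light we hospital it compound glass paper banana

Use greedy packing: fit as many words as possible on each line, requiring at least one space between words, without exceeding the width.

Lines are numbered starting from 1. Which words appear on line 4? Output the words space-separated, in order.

Line 1: ['absolute', 'butterfly'] (min_width=18, slack=2)
Line 2: ['how', 'leaf', 'top'] (min_width=12, slack=8)
Line 3: ['waterfall', 'electric'] (min_width=18, slack=2)
Line 4: ['water', 'paper', 'is', 'up'] (min_width=17, slack=3)
Line 5: ['bear', 'light', 'we'] (min_width=13, slack=7)
Line 6: ['hospital', 'it', 'compound'] (min_width=20, slack=0)
Line 7: ['glass', 'paper', 'banana'] (min_width=18, slack=2)

Answer: water paper is up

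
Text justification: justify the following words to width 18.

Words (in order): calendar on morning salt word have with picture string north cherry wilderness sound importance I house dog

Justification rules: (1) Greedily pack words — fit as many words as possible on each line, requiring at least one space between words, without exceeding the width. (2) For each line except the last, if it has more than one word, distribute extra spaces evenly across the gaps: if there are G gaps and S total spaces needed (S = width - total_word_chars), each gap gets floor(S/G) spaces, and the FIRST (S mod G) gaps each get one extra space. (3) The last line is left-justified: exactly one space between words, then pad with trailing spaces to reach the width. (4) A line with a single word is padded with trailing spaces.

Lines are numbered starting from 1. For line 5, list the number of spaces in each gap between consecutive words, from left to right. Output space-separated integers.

Answer: 2

Derivation:
Line 1: ['calendar', 'on'] (min_width=11, slack=7)
Line 2: ['morning', 'salt', 'word'] (min_width=17, slack=1)
Line 3: ['have', 'with', 'picture'] (min_width=17, slack=1)
Line 4: ['string', 'north'] (min_width=12, slack=6)
Line 5: ['cherry', 'wilderness'] (min_width=17, slack=1)
Line 6: ['sound', 'importance', 'I'] (min_width=18, slack=0)
Line 7: ['house', 'dog'] (min_width=9, slack=9)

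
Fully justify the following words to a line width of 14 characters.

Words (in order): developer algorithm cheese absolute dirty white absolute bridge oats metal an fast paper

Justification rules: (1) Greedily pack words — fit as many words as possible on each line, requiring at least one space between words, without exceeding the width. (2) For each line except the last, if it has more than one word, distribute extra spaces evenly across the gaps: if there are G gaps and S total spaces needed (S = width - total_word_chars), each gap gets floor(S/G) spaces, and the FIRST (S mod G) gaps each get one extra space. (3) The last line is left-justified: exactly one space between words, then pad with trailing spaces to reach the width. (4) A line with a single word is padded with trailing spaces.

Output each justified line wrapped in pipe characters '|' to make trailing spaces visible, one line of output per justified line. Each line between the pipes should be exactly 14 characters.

Line 1: ['developer'] (min_width=9, slack=5)
Line 2: ['algorithm'] (min_width=9, slack=5)
Line 3: ['cheese'] (min_width=6, slack=8)
Line 4: ['absolute', 'dirty'] (min_width=14, slack=0)
Line 5: ['white', 'absolute'] (min_width=14, slack=0)
Line 6: ['bridge', 'oats'] (min_width=11, slack=3)
Line 7: ['metal', 'an', 'fast'] (min_width=13, slack=1)
Line 8: ['paper'] (min_width=5, slack=9)

Answer: |developer     |
|algorithm     |
|cheese        |
|absolute dirty|
|white absolute|
|bridge    oats|
|metal  an fast|
|paper         |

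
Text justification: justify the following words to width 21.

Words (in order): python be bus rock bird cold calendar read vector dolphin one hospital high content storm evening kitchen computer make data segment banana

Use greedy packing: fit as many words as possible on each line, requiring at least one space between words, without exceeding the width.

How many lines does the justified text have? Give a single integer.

Answer: 7

Derivation:
Line 1: ['python', 'be', 'bus', 'rock'] (min_width=18, slack=3)
Line 2: ['bird', 'cold', 'calendar'] (min_width=18, slack=3)
Line 3: ['read', 'vector', 'dolphin'] (min_width=19, slack=2)
Line 4: ['one', 'hospital', 'high'] (min_width=17, slack=4)
Line 5: ['content', 'storm', 'evening'] (min_width=21, slack=0)
Line 6: ['kitchen', 'computer', 'make'] (min_width=21, slack=0)
Line 7: ['data', 'segment', 'banana'] (min_width=19, slack=2)
Total lines: 7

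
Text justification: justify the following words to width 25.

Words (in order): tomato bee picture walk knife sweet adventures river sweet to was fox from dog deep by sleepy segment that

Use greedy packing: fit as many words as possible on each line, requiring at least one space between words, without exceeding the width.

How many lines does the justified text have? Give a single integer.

Answer: 5

Derivation:
Line 1: ['tomato', 'bee', 'picture', 'walk'] (min_width=23, slack=2)
Line 2: ['knife', 'sweet', 'adventures'] (min_width=22, slack=3)
Line 3: ['river', 'sweet', 'to', 'was', 'fox'] (min_width=22, slack=3)
Line 4: ['from', 'dog', 'deep', 'by', 'sleepy'] (min_width=23, slack=2)
Line 5: ['segment', 'that'] (min_width=12, slack=13)
Total lines: 5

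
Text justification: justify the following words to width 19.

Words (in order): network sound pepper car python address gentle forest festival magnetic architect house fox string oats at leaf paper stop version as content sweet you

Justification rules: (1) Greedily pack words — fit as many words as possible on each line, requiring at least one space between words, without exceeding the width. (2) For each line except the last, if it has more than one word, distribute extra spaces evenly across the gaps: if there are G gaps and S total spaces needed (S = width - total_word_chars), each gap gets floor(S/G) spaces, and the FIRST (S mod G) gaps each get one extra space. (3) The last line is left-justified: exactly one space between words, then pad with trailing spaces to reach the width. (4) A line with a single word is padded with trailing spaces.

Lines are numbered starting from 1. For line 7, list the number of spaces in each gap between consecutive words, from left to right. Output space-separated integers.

Line 1: ['network', 'sound'] (min_width=13, slack=6)
Line 2: ['pepper', 'car', 'python'] (min_width=17, slack=2)
Line 3: ['address', 'gentle'] (min_width=14, slack=5)
Line 4: ['forest', 'festival'] (min_width=15, slack=4)
Line 5: ['magnetic', 'architect'] (min_width=18, slack=1)
Line 6: ['house', 'fox', 'string'] (min_width=16, slack=3)
Line 7: ['oats', 'at', 'leaf', 'paper'] (min_width=18, slack=1)
Line 8: ['stop', 'version', 'as'] (min_width=15, slack=4)
Line 9: ['content', 'sweet', 'you'] (min_width=17, slack=2)

Answer: 2 1 1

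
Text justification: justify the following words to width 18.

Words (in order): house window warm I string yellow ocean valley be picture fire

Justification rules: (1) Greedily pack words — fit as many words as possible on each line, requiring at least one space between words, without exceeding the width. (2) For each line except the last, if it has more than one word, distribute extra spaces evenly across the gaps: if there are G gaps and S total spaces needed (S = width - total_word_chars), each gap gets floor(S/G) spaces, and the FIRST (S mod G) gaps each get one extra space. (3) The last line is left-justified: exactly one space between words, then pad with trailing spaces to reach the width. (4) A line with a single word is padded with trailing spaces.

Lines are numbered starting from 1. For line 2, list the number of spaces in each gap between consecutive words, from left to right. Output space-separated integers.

Line 1: ['house', 'window', 'warm'] (min_width=17, slack=1)
Line 2: ['I', 'string', 'yellow'] (min_width=15, slack=3)
Line 3: ['ocean', 'valley', 'be'] (min_width=15, slack=3)
Line 4: ['picture', 'fire'] (min_width=12, slack=6)

Answer: 3 2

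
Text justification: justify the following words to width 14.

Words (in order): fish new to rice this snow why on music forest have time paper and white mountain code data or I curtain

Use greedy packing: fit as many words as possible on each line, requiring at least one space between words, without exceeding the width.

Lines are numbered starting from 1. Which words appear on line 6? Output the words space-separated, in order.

Line 1: ['fish', 'new', 'to'] (min_width=11, slack=3)
Line 2: ['rice', 'this', 'snow'] (min_width=14, slack=0)
Line 3: ['why', 'on', 'music'] (min_width=12, slack=2)
Line 4: ['forest', 'have'] (min_width=11, slack=3)
Line 5: ['time', 'paper', 'and'] (min_width=14, slack=0)
Line 6: ['white', 'mountain'] (min_width=14, slack=0)
Line 7: ['code', 'data', 'or', 'I'] (min_width=14, slack=0)
Line 8: ['curtain'] (min_width=7, slack=7)

Answer: white mountain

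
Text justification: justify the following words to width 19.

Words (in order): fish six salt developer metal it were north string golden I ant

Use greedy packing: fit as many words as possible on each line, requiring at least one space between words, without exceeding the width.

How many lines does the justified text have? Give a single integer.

Line 1: ['fish', 'six', 'salt'] (min_width=13, slack=6)
Line 2: ['developer', 'metal', 'it'] (min_width=18, slack=1)
Line 3: ['were', 'north', 'string'] (min_width=17, slack=2)
Line 4: ['golden', 'I', 'ant'] (min_width=12, slack=7)
Total lines: 4

Answer: 4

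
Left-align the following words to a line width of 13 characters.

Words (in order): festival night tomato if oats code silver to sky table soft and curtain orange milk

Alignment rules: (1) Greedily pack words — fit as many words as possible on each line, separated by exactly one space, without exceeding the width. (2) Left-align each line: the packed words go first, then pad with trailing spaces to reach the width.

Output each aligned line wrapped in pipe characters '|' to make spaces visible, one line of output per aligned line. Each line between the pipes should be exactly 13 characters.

Line 1: ['festival'] (min_width=8, slack=5)
Line 2: ['night', 'tomato'] (min_width=12, slack=1)
Line 3: ['if', 'oats', 'code'] (min_width=12, slack=1)
Line 4: ['silver', 'to', 'sky'] (min_width=13, slack=0)
Line 5: ['table', 'soft'] (min_width=10, slack=3)
Line 6: ['and', 'curtain'] (min_width=11, slack=2)
Line 7: ['orange', 'milk'] (min_width=11, slack=2)

Answer: |festival     |
|night tomato |
|if oats code |
|silver to sky|
|table soft   |
|and curtain  |
|orange milk  |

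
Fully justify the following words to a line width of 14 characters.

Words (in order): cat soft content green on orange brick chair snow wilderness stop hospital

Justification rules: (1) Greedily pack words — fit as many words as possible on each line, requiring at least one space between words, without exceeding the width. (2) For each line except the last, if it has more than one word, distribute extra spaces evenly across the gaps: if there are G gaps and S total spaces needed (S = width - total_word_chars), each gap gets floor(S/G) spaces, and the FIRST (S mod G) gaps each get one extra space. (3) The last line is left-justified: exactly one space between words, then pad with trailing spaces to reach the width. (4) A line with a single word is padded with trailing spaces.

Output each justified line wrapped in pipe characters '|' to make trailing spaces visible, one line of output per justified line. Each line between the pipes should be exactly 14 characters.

Answer: |cat       soft|
|content  green|
|on      orange|
|brick    chair|
|snow          |
|wilderness    |
|stop hospital |

Derivation:
Line 1: ['cat', 'soft'] (min_width=8, slack=6)
Line 2: ['content', 'green'] (min_width=13, slack=1)
Line 3: ['on', 'orange'] (min_width=9, slack=5)
Line 4: ['brick', 'chair'] (min_width=11, slack=3)
Line 5: ['snow'] (min_width=4, slack=10)
Line 6: ['wilderness'] (min_width=10, slack=4)
Line 7: ['stop', 'hospital'] (min_width=13, slack=1)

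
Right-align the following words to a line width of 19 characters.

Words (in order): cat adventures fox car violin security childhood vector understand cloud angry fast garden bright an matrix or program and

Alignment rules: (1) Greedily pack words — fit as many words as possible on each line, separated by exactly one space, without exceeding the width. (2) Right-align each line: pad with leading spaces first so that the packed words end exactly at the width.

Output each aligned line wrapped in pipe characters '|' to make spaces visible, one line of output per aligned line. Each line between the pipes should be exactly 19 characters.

Answer: | cat adventures fox|
|car violin security|
|   childhood vector|
|   understand cloud|
|  angry fast garden|
|bright an matrix or|
|        program and|

Derivation:
Line 1: ['cat', 'adventures', 'fox'] (min_width=18, slack=1)
Line 2: ['car', 'violin', 'security'] (min_width=19, slack=0)
Line 3: ['childhood', 'vector'] (min_width=16, slack=3)
Line 4: ['understand', 'cloud'] (min_width=16, slack=3)
Line 5: ['angry', 'fast', 'garden'] (min_width=17, slack=2)
Line 6: ['bright', 'an', 'matrix', 'or'] (min_width=19, slack=0)
Line 7: ['program', 'and'] (min_width=11, slack=8)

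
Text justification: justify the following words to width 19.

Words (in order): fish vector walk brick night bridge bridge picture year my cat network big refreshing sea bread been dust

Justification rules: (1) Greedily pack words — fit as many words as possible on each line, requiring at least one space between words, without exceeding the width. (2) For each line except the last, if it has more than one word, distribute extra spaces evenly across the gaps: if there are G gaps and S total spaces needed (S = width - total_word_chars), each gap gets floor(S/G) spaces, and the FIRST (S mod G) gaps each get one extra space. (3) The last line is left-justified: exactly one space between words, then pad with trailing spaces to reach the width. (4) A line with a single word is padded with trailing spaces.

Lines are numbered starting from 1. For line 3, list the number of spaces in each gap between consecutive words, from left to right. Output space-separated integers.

Answer: 1 1

Derivation:
Line 1: ['fish', 'vector', 'walk'] (min_width=16, slack=3)
Line 2: ['brick', 'night', 'bridge'] (min_width=18, slack=1)
Line 3: ['bridge', 'picture', 'year'] (min_width=19, slack=0)
Line 4: ['my', 'cat', 'network', 'big'] (min_width=18, slack=1)
Line 5: ['refreshing', 'sea'] (min_width=14, slack=5)
Line 6: ['bread', 'been', 'dust'] (min_width=15, slack=4)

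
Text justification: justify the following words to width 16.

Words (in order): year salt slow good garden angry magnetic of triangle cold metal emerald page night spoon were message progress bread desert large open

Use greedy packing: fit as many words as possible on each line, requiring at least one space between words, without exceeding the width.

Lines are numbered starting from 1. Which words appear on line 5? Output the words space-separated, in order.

Line 1: ['year', 'salt', 'slow'] (min_width=14, slack=2)
Line 2: ['good', 'garden'] (min_width=11, slack=5)
Line 3: ['angry', 'magnetic'] (min_width=14, slack=2)
Line 4: ['of', 'triangle', 'cold'] (min_width=16, slack=0)
Line 5: ['metal', 'emerald'] (min_width=13, slack=3)
Line 6: ['page', 'night', 'spoon'] (min_width=16, slack=0)
Line 7: ['were', 'message'] (min_width=12, slack=4)
Line 8: ['progress', 'bread'] (min_width=14, slack=2)
Line 9: ['desert', 'large'] (min_width=12, slack=4)
Line 10: ['open'] (min_width=4, slack=12)

Answer: metal emerald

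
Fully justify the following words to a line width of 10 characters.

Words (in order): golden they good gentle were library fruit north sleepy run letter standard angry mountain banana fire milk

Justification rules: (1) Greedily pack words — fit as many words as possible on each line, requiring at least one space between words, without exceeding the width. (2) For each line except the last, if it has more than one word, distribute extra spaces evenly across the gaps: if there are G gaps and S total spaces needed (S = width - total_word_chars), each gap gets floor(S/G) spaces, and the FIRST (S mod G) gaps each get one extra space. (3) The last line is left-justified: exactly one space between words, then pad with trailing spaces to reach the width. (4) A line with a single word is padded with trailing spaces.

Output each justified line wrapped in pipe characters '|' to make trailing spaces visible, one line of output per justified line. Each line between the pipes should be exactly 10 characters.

Line 1: ['golden'] (min_width=6, slack=4)
Line 2: ['they', 'good'] (min_width=9, slack=1)
Line 3: ['gentle'] (min_width=6, slack=4)
Line 4: ['were'] (min_width=4, slack=6)
Line 5: ['library'] (min_width=7, slack=3)
Line 6: ['fruit'] (min_width=5, slack=5)
Line 7: ['north'] (min_width=5, slack=5)
Line 8: ['sleepy', 'run'] (min_width=10, slack=0)
Line 9: ['letter'] (min_width=6, slack=4)
Line 10: ['standard'] (min_width=8, slack=2)
Line 11: ['angry'] (min_width=5, slack=5)
Line 12: ['mountain'] (min_width=8, slack=2)
Line 13: ['banana'] (min_width=6, slack=4)
Line 14: ['fire', 'milk'] (min_width=9, slack=1)

Answer: |golden    |
|they  good|
|gentle    |
|were      |
|library   |
|fruit     |
|north     |
|sleepy run|
|letter    |
|standard  |
|angry     |
|mountain  |
|banana    |
|fire milk |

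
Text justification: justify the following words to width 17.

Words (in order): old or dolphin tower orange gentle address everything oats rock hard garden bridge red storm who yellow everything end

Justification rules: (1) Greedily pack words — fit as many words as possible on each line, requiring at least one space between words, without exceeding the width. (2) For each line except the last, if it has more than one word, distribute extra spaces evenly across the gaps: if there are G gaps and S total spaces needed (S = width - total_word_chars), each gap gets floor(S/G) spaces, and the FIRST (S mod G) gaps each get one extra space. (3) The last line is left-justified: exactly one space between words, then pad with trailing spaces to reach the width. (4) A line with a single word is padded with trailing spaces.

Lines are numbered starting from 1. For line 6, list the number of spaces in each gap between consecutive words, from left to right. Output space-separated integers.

Line 1: ['old', 'or', 'dolphin'] (min_width=14, slack=3)
Line 2: ['tower', 'orange'] (min_width=12, slack=5)
Line 3: ['gentle', 'address'] (min_width=14, slack=3)
Line 4: ['everything', 'oats'] (min_width=15, slack=2)
Line 5: ['rock', 'hard', 'garden'] (min_width=16, slack=1)
Line 6: ['bridge', 'red', 'storm'] (min_width=16, slack=1)
Line 7: ['who', 'yellow'] (min_width=10, slack=7)
Line 8: ['everything', 'end'] (min_width=14, slack=3)

Answer: 2 1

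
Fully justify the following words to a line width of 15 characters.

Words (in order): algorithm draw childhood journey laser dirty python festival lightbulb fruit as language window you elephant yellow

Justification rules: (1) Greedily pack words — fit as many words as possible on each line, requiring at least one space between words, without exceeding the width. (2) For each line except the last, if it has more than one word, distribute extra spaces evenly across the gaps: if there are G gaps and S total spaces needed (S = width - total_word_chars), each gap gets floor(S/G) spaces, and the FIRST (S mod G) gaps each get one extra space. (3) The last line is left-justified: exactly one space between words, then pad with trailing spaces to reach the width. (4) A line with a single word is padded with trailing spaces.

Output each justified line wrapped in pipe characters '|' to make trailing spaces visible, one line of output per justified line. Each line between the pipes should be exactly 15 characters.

Line 1: ['algorithm', 'draw'] (min_width=14, slack=1)
Line 2: ['childhood'] (min_width=9, slack=6)
Line 3: ['journey', 'laser'] (min_width=13, slack=2)
Line 4: ['dirty', 'python'] (min_width=12, slack=3)
Line 5: ['festival'] (min_width=8, slack=7)
Line 6: ['lightbulb', 'fruit'] (min_width=15, slack=0)
Line 7: ['as', 'language'] (min_width=11, slack=4)
Line 8: ['window', 'you'] (min_width=10, slack=5)
Line 9: ['elephant', 'yellow'] (min_width=15, slack=0)

Answer: |algorithm  draw|
|childhood      |
|journey   laser|
|dirty    python|
|festival       |
|lightbulb fruit|
|as     language|
|window      you|
|elephant yellow|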